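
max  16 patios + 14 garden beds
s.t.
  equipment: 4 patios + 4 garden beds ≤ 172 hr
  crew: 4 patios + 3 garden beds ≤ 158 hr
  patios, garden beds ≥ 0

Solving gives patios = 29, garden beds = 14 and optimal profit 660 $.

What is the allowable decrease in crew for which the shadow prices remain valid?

Binding constraints: equipment, crew. The basis is B = [[4,4],[4,3]] with det -4.
Per unit decrease in crew, x* moves by d = (-1, 1).
The basis stays optimal until patios reaches 0; allowable decrease = 29 hr.

29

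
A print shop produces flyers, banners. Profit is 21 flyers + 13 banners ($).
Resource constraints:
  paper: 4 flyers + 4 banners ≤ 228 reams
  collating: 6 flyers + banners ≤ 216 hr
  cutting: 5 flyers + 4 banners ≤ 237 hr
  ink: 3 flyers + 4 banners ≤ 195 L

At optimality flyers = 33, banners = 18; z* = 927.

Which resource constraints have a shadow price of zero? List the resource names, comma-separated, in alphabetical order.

paper: 204/228 (slack 24)
collating: 216/216 (binding)
cutting: 237/237 (binding)
ink: 171/195 (slack 24)
By complementary slackness, a constraint with positive slack has shadow price 0 → ink, paper.

ink, paper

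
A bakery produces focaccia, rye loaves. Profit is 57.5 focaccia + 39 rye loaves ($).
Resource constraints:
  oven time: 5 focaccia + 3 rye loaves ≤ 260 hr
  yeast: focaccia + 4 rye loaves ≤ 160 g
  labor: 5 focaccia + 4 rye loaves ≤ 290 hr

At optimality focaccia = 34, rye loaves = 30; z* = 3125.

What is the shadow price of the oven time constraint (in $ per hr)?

Check each constraint at x*: oven time 260/260 (tight); yeast 154/160 (slack 6); labor 290/290 (tight).
By complementary slackness, y = 0 for the non-binding constraint.
The binding rows give the dual system: 5·y_oven time + 5·y_labor = 57.5 and 3·y_oven time + 4·y_labor = 39.
This yields shadow prices y_oven time = 7, y_labor = 4.5.
Shadow price of oven time = 7.

7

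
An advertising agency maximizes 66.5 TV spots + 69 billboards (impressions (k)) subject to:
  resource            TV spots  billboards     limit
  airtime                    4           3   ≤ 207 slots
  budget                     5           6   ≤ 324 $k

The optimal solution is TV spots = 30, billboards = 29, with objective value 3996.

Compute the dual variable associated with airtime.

6

Check each constraint at x*: airtime 207/207 (tight); budget 324/324 (tight).
The binding rows give the dual system: 4·y_airtime + 5·y_budget = 66.5 and 3·y_airtime + 6·y_budget = 69.
→ y_airtime = 6 and y_budget = 8.5.
Shadow price of airtime = 6.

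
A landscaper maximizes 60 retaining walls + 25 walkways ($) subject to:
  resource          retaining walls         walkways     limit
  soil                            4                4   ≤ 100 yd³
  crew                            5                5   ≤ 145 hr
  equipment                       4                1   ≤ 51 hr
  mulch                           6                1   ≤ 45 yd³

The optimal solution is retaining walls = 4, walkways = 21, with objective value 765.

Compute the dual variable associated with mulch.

7

At the optimum: soil uses 100 of 100 (binding); crew uses 125 of 145 (slack = 20); equipment uses 37 of 51 (slack = 14); mulch uses 45 of 45 (binding).
By complementary slackness, y = 0 for the non-binding constraints.
From A_Bᵀ y = c: 4·y_soil + 6·y_mulch = 60; 4·y_soil + 1·y_mulch = 25.
Solving: y_soil = 4.5, y_mulch = 7.
Shadow price of mulch = 7.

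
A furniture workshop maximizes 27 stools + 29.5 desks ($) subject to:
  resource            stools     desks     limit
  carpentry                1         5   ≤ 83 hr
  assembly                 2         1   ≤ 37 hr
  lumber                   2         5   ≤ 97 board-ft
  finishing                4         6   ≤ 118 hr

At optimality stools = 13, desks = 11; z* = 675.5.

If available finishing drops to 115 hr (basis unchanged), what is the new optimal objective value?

Check each constraint at x*: carpentry 68/83 (slack 15); assembly 37/37 (tight); lumber 81/97 (slack 16); finishing 118/118 (tight).
Since carpentry, lumber are not tight, their duals are 0.
The binding rows give the dual system: 2·y_assembly + 4·y_finishing = 27 and 1·y_assembly + 6·y_finishing = 29.5.
This yields shadow prices y_assembly = 5.5, y_finishing = 4.
Δz = y_finishing·Δb = 4 × (-3) = -12, so new z* = 675.5 − 12 = 663.5.

663.5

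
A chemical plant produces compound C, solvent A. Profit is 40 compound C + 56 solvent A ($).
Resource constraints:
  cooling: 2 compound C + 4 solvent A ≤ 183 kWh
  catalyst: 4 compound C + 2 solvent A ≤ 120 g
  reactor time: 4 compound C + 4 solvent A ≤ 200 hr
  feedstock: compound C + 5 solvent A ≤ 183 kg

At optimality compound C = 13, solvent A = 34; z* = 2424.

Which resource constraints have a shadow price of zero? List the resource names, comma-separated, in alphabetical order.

cooling, reactor time

cooling: 162/183 (slack 21)
catalyst: 120/120 (binding)
reactor time: 188/200 (slack 12)
feedstock: 183/183 (binding)
By complementary slackness, a constraint with positive slack has shadow price 0 → cooling, reactor time.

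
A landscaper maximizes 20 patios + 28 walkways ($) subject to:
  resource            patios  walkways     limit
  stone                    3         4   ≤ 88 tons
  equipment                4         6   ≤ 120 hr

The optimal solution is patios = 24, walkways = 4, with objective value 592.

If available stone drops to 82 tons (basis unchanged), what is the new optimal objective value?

At the optimum: stone uses 88 of 88 (binding); equipment uses 120 of 120 (binding).
From A_Bᵀ y = c: 3·y_stone + 4·y_equipment = 20; 4·y_stone + 6·y_equipment = 28.
This yields shadow prices y_stone = 4, y_equipment = 2.
Δz = y_stone·Δb = 4 × (-6) = -24, so new z* = 592 − 24 = 568.

568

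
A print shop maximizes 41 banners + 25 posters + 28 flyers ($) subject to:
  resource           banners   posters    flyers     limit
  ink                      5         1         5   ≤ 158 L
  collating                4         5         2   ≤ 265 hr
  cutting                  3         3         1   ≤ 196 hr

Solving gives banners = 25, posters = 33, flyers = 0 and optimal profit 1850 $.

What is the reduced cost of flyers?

-5

Check each constraint at x*: ink 158/158 (tight); collating 265/265 (tight); cutting 174/196 (slack 22).
By complementary slackness, y = 0 for the non-binding constraint.
The binding rows give the dual system: 5·y_ink + 4·y_collating = 41 and 1·y_ink + 5·y_collating = 25.
→ y_ink = 5 and y_collating = 4.
Reduced cost of flyers: c₃ − yᵀa₃ = 28 − (5·5 + 4·2) = 28 − 33 = -5.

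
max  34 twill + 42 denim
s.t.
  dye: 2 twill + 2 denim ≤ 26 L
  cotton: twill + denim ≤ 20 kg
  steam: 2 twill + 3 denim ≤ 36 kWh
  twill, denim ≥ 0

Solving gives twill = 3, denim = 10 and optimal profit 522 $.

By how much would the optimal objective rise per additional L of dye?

Check each constraint at x*: dye 26/26 (tight); cotton 13/20 (slack 7); steam 36/36 (tight).
By complementary slackness, y = 0 for the non-binding constraint.
Dual feasibility on the basic columns requires 2·y_dye + 2·y_steam = 34, 2·y_dye + 3·y_steam = 42.
This yields shadow prices y_dye = 9, y_steam = 8.
Shadow price of dye = 9.

9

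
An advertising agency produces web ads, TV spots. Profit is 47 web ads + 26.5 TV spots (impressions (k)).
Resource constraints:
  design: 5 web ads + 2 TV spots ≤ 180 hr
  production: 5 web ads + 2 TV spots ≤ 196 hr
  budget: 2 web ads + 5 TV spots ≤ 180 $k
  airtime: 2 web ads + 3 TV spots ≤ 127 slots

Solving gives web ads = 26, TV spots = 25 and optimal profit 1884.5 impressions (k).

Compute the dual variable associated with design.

8

At the optimum: design uses 180 of 180 (binding); production uses 180 of 196 (slack = 16); budget uses 177 of 180 (slack = 3); airtime uses 127 of 127 (binding).
Since production, budget are not tight, their duals are 0.
The binding rows give the dual system: 5·y_design + 2·y_airtime = 47 and 2·y_design + 3·y_airtime = 26.5.
This yields shadow prices y_design = 8, y_airtime = 3.5.
Shadow price of design = 8.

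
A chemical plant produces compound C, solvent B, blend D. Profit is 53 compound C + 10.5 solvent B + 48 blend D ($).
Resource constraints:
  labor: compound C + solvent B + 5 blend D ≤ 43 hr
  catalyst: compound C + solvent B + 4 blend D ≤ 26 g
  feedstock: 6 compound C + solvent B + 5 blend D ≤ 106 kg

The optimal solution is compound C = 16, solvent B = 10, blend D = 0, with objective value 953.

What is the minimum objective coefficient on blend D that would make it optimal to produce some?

At the optimum: labor uses 26 of 43 (slack = 17); catalyst uses 26 of 26 (binding); feedstock uses 106 of 106 (binding).
By complementary slackness, y = 0 for the non-binding constraint.
From A_Bᵀ y = c: 1·y_catalyst + 6·y_feedstock = 53; 1·y_catalyst + 1·y_feedstock = 10.5.
Solving: y_catalyst = 2, y_feedstock = 8.5.
blend D enters the basis when its profit ≥ yᵀa₃ = 2·4 + 8.5·5 = 50.5.

50.5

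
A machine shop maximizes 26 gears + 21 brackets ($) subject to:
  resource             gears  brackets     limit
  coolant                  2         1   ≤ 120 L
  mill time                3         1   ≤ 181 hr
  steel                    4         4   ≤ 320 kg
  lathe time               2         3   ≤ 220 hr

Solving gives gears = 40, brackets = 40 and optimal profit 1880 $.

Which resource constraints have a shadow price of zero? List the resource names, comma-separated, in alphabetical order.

coolant: 120/120 (binding)
mill time: 160/181 (slack 21)
steel: 320/320 (binding)
lathe time: 200/220 (slack 20)
By complementary slackness, a constraint with positive slack has shadow price 0 → lathe time, mill time.

lathe time, mill time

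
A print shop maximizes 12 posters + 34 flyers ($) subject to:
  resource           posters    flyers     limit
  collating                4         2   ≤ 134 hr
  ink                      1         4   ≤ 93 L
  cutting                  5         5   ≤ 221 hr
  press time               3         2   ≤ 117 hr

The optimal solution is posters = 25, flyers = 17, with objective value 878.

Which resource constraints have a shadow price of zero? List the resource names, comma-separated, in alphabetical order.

cutting, press time

collating: 134/134 (binding)
ink: 93/93 (binding)
cutting: 210/221 (slack 11)
press time: 109/117 (slack 8)
By complementary slackness, a constraint with positive slack has shadow price 0 → cutting, press time.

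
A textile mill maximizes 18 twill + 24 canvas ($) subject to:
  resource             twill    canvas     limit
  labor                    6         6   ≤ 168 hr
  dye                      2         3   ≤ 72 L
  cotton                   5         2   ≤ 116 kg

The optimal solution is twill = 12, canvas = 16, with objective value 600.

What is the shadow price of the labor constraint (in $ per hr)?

1

Check each constraint at x*: labor 168/168 (tight); dye 72/72 (tight); cotton 92/116 (slack 24).
By complementary slackness, y = 0 for the non-binding constraint.
The binding rows give the dual system: 6·y_labor + 2·y_dye = 18 and 6·y_labor + 3·y_dye = 24.
→ y_labor = 1 and y_dye = 6.
Shadow price of labor = 1.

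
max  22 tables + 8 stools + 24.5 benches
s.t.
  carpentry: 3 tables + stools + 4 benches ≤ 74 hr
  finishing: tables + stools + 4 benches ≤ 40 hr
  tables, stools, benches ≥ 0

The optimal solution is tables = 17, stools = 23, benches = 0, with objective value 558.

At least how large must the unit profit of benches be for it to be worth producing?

32

Check each constraint at x*: carpentry 74/74 (tight); finishing 40/40 (tight).
Dual feasibility on the basic columns requires 3·y_carpentry + 1·y_finishing = 22, 1·y_carpentry + 1·y_finishing = 8.
→ y_carpentry = 7 and y_finishing = 1.
benches enters the basis when its profit ≥ yᵀa₃ = 7·4 + 1·4 = 32.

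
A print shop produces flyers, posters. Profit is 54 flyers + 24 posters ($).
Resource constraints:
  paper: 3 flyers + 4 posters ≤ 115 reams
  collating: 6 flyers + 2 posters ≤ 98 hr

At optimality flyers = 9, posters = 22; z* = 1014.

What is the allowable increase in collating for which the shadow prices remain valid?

Binding constraints: paper, collating. The basis is B = [[3,4],[6,2]] with det -18.
Per unit increase in collating, x* moves by d = (0.2222, -0.1667).
The basis stays optimal until posters reaches 0; allowable increase = 132 hr.

132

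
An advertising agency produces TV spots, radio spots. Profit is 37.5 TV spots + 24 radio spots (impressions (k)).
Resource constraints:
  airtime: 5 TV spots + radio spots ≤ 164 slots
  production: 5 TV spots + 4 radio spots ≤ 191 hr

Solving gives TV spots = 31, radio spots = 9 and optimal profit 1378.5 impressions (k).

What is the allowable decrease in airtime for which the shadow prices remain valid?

116.25

Binding constraints: airtime, production. The basis is B = [[5,1],[5,4]] with det 15.
Per unit decrease in airtime, x* moves by d = (-0.2667, 0.3333).
The basis stays optimal until TV spots reaches 0; allowable decrease = 116.25 slots.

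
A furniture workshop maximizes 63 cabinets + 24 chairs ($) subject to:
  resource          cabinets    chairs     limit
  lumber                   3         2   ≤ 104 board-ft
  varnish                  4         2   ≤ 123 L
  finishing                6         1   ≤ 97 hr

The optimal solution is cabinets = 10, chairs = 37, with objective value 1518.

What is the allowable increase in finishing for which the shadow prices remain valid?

40.5

Binding constraints: lumber, finishing. The basis is B = [[3,2],[6,1]] with det -9.
Per unit increase in finishing, x* moves by d = (0.2222, -0.3333).
The basis stays optimal until varnish becomes binding; allowable increase = 40.5 hr.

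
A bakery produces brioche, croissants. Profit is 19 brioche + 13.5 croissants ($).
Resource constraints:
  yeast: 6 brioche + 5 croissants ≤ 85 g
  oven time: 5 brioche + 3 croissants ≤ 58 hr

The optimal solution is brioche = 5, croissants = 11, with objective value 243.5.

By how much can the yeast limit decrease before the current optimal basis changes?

15.4

Binding constraints: yeast, oven time. The basis is B = [[6,5],[5,3]] with det -7.
Per unit decrease in yeast, x* moves by d = (0.4286, -0.7143).
The basis stays optimal until croissants reaches 0; allowable decrease = 15.4 g.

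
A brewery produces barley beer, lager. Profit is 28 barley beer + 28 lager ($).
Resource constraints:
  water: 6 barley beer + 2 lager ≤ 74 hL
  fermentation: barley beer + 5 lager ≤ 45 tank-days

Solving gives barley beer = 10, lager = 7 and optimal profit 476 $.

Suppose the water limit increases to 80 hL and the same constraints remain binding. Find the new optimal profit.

At the optimum: water uses 74 of 74 (binding); fermentation uses 45 of 45 (binding).
From A_Bᵀ y = c: 6·y_water + 1·y_fermentation = 28; 2·y_water + 5·y_fermentation = 28.
This yields shadow prices y_water = 4, y_fermentation = 4.
Δz = y_water·Δb = 4 × (6) = 24, so new z* = 476 + 24 = 500.

500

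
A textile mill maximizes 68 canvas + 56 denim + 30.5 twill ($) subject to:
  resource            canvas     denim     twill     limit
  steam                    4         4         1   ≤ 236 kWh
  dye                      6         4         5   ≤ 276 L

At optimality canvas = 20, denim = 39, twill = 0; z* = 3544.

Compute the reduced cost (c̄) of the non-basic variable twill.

At the optimum: steam uses 236 of 236 (binding); dye uses 276 of 276 (binding).
The binding rows give the dual system: 4·y_steam + 6·y_dye = 68 and 4·y_steam + 4·y_dye = 56.
→ y_steam = 8 and y_dye = 6.
Reduced cost of twill: c₃ − yᵀa₃ = 30.5 − (8·1 + 6·5) = 30.5 − 38 = -7.5.

-7.5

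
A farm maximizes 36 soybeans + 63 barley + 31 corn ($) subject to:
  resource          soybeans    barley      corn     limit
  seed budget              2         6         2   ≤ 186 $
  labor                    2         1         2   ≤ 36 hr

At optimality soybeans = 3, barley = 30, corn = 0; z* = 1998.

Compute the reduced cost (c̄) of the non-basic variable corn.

-5

Both seed budget and labor are binding at x*.
The binding rows give the dual system: 2·y_seed budget + 2·y_labor = 36 and 6·y_seed budget + 1·y_labor = 63.
This yields shadow prices y_seed budget = 9, y_labor = 9.
Reduced cost of corn: c₃ − yᵀa₃ = 31 − (9·2 + 9·2) = 31 − 36 = -5.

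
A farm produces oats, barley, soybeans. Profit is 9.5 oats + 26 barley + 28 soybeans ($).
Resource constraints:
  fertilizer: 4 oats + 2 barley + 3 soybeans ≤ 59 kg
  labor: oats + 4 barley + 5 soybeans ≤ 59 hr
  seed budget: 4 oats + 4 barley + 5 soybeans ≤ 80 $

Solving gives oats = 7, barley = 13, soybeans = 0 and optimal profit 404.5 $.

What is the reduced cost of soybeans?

Binding: labor and seed budget. Non-binding: fertilizer (5 unused).
Slack constraints have shadow price 0 (complementary slackness).
Dual feasibility on the basic columns requires 1·y_labor + 4·y_seed budget = 9.5, 4·y_labor + 4·y_seed budget = 26.
Solving: y_labor = 5.5, y_seed budget = 1.
Reduced cost of soybeans: c₃ − yᵀa₃ = 28 − (5.5·5 + 1·5) = 28 − 32.5 = -4.5.

-4.5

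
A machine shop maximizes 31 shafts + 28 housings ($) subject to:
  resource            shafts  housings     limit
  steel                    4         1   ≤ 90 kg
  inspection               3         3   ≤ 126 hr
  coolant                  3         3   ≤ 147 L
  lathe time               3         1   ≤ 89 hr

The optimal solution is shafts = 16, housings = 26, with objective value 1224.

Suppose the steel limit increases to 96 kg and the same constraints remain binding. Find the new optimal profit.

1230

Binding: steel and inspection. Non-binding: coolant (21 unused), lathe time (15 unused).
By complementary slackness, y = 0 for the non-binding constraints.
From A_Bᵀ y = c: 4·y_steel + 3·y_inspection = 31; 1·y_steel + 3·y_inspection = 28.
→ y_steel = 1 and y_inspection = 9.
Δz = y_steel·Δb = 1 × (6) = 6, so new z* = 1224 + 6 = 1230.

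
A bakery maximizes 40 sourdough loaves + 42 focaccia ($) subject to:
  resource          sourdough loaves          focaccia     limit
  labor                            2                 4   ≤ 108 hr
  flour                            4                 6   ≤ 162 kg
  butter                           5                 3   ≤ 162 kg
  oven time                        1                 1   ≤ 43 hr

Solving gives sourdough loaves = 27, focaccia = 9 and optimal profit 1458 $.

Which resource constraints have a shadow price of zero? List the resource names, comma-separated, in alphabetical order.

labor: 90/108 (slack 18)
flour: 162/162 (binding)
butter: 162/162 (binding)
oven time: 36/43 (slack 7)
By complementary slackness, a constraint with positive slack has shadow price 0 → labor, oven time.

labor, oven time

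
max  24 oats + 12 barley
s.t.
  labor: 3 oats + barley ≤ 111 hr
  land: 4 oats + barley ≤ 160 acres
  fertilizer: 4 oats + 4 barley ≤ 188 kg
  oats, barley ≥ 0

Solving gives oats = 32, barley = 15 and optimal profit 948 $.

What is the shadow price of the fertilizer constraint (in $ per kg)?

1.5

Binding: labor and fertilizer. Non-binding: land (17 unused).
Since land is not tight, its dual is 0.
Dual feasibility on the basic columns requires 3·y_labor + 4·y_fertilizer = 24, 1·y_labor + 4·y_fertilizer = 12.
→ y_labor = 6 and y_fertilizer = 1.5.
Shadow price of fertilizer = 1.5.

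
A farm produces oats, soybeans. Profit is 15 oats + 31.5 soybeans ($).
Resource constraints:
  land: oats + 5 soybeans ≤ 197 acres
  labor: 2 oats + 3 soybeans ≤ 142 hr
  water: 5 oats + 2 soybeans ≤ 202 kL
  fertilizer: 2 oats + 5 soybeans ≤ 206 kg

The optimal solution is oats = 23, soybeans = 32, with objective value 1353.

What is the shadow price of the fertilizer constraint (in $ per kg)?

4.5

Binding: labor and fertilizer. Non-binding: land (14 unused), water (23 unused).
By complementary slackness, y = 0 for the non-binding constraints.
The binding rows give the dual system: 2·y_labor + 2·y_fertilizer = 15 and 3·y_labor + 5·y_fertilizer = 31.5.
Solving: y_labor = 3, y_fertilizer = 4.5.
Shadow price of fertilizer = 4.5.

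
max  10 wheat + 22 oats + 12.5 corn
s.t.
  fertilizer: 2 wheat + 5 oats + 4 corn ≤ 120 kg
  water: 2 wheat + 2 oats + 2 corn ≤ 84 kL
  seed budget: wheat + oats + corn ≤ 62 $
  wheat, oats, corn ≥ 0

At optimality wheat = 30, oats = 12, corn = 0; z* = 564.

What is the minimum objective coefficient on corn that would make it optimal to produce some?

Binding: fertilizer and water. Non-binding: seed budget (20 unused).
By complementary slackness, y = 0 for the non-binding constraint.
Dual feasibility on the basic columns requires 2·y_fertilizer + 2·y_water = 10, 5·y_fertilizer + 2·y_water = 22.
Solving: y_fertilizer = 4, y_water = 1.
corn enters the basis when its profit ≥ yᵀa₃ = 4·4 + 1·2 = 18.

18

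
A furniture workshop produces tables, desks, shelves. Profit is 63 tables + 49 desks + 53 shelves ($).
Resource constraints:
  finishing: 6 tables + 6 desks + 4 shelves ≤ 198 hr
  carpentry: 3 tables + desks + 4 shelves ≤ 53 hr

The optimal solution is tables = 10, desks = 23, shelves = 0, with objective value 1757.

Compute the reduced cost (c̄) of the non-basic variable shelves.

Check each constraint at x*: finishing 198/198 (tight); carpentry 53/53 (tight).
From A_Bᵀ y = c: 6·y_finishing + 3·y_carpentry = 63; 6·y_finishing + 1·y_carpentry = 49.
This yields shadow prices y_finishing = 7, y_carpentry = 7.
Reduced cost of shelves: c₃ − yᵀa₃ = 53 − (7·4 + 7·4) = 53 − 56 = -3.

-3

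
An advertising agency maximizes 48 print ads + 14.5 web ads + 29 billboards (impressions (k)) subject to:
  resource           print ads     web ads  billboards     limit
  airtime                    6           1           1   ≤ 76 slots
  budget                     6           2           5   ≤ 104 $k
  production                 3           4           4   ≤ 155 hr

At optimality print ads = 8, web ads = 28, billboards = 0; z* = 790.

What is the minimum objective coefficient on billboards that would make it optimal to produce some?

34

Check each constraint at x*: airtime 76/76 (tight); budget 104/104 (tight); production 136/155 (slack 19).
By complementary slackness, y = 0 for the non-binding constraint.
Dual feasibility on the basic columns requires 6·y_airtime + 6·y_budget = 48, 1·y_airtime + 2·y_budget = 14.5.
This yields shadow prices y_airtime = 1.5, y_budget = 6.5.
billboards enters the basis when its profit ≥ yᵀa₃ = 1.5·1 + 6.5·5 = 34.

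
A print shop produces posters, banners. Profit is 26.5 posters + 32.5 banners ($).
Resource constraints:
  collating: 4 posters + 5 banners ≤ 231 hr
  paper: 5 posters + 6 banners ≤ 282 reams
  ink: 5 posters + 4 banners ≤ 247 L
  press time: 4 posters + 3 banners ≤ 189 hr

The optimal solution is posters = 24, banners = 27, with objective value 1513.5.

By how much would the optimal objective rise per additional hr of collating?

Check each constraint at x*: collating 231/231 (tight); paper 282/282 (tight); ink 228/247 (slack 19); press time 177/189 (slack 12).
By complementary slackness, y = 0 for the non-binding constraints.
The binding rows give the dual system: 4·y_collating + 5·y_paper = 26.5 and 5·y_collating + 6·y_paper = 32.5.
Solving: y_collating = 3.5, y_paper = 2.5.
Shadow price of collating = 3.5.

3.5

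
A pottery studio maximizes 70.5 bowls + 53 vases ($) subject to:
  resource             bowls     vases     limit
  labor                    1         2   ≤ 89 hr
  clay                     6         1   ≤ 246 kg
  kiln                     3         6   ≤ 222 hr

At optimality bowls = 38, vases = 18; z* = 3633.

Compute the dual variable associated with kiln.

7.5

Binding: clay and kiln. Non-binding: labor (15 unused).
Since labor is not tight, its dual is 0.
From A_Bᵀ y = c: 6·y_clay + 3·y_kiln = 70.5; 1·y_clay + 6·y_kiln = 53.
→ y_clay = 8 and y_kiln = 7.5.
Shadow price of kiln = 7.5.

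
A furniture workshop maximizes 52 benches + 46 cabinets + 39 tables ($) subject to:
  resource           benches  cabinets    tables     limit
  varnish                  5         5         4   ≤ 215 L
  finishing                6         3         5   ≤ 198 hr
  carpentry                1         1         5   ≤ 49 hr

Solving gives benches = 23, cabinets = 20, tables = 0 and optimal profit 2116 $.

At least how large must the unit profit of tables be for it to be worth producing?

42

At the optimum: varnish uses 215 of 215 (binding); finishing uses 198 of 198 (binding); carpentry uses 43 of 49 (slack = 6).
By complementary slackness, y = 0 for the non-binding constraint.
The binding rows give the dual system: 5·y_varnish + 6·y_finishing = 52 and 5·y_varnish + 3·y_finishing = 46.
Solving: y_varnish = 8, y_finishing = 2.
tables enters the basis when its profit ≥ yᵀa₃ = 8·4 + 2·5 = 42.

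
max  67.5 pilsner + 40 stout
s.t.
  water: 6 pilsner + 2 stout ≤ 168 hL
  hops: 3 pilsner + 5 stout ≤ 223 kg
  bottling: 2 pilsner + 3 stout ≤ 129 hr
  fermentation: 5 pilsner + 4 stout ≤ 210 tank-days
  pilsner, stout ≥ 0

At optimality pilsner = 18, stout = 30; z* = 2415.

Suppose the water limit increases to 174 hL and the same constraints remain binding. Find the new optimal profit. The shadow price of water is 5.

2445

Δb = 6, so new z* = 2415 + (5)·(6) = 2415 + 30 = 2445.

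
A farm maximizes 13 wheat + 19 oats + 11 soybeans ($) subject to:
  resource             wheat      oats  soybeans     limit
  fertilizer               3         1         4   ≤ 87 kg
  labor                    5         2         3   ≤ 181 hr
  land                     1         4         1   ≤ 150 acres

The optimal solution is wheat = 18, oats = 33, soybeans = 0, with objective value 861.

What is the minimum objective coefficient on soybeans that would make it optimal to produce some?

At the optimum: fertilizer uses 87 of 87 (binding); labor uses 156 of 181 (slack = 25); land uses 150 of 150 (binding).
Slack constraints have shadow price 0 (complementary slackness).
The binding rows give the dual system: 3·y_fertilizer + 1·y_land = 13 and 1·y_fertilizer + 4·y_land = 19.
This yields shadow prices y_fertilizer = 3, y_land = 4.
soybeans enters the basis when its profit ≥ yᵀa₃ = 3·4 + 4·1 = 16.

16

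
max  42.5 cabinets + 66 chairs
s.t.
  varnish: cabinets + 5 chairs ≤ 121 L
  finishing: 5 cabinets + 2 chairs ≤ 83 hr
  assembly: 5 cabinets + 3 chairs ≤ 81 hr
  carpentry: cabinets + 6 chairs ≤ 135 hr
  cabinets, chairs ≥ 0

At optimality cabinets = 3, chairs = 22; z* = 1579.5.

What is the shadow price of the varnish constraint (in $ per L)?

Binding: assembly and carpentry. Non-binding: varnish (8 unused), finishing (24 unused).
Since varnish, finishing are not tight, their duals are 0.
The binding rows give the dual system: 5·y_assembly + 1·y_carpentry = 42.5 and 3·y_assembly + 6·y_carpentry = 66.
Solving: y_assembly = 7, y_carpentry = 7.5.
Shadow price of varnish = 0.

0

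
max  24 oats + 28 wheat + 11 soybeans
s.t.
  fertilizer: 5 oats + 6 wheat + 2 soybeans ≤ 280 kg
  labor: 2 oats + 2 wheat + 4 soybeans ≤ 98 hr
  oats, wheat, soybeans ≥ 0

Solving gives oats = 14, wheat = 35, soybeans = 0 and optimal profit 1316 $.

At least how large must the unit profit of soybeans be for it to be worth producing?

Both fertilizer and labor are binding at x*.
From A_Bᵀ y = c: 5·y_fertilizer + 2·y_labor = 24; 6·y_fertilizer + 2·y_labor = 28.
→ y_fertilizer = 4 and y_labor = 2.
soybeans enters the basis when its profit ≥ yᵀa₃ = 4·2 + 2·4 = 16.

16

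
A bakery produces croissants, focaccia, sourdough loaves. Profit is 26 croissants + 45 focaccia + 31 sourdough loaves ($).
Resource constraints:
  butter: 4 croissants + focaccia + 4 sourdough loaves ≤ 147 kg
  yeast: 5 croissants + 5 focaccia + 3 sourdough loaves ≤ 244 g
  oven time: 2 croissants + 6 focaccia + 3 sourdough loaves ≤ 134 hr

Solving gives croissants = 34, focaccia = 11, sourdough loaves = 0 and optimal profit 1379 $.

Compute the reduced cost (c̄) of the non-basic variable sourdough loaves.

Check each constraint at x*: butter 147/147 (tight); yeast 225/244 (slack 19); oven time 134/134 (tight).
Slack constraints have shadow price 0 (complementary slackness).
The binding rows give the dual system: 4·y_butter + 2·y_oven time = 26 and 1·y_butter + 6·y_oven time = 45.
→ y_butter = 3 and y_oven time = 7.
Reduced cost of sourdough loaves: c₃ − yᵀa₃ = 31 − (3·4 + 7·3) = 31 − 33 = -2.

-2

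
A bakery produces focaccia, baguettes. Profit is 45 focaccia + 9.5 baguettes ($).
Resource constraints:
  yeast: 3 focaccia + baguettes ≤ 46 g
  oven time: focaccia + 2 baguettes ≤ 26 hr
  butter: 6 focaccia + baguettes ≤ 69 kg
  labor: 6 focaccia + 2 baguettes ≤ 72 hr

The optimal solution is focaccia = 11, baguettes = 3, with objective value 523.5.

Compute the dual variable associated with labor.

Binding: butter and labor. Non-binding: yeast (10 unused), oven time (9 unused).
By complementary slackness, y = 0 for the non-binding constraints.
Dual feasibility on the basic columns requires 6·y_butter + 6·y_labor = 45, 1·y_butter + 2·y_labor = 9.5.
This yields shadow prices y_butter = 5.5, y_labor = 2.
Shadow price of labor = 2.

2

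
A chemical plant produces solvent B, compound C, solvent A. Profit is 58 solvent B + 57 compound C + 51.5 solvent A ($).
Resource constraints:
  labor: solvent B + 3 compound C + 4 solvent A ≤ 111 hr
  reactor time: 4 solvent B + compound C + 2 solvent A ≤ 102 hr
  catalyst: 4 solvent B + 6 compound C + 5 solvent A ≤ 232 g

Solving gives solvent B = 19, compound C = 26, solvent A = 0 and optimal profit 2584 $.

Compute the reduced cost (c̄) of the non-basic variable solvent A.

Check each constraint at x*: labor 97/111 (slack 14); reactor time 102/102 (tight); catalyst 232/232 (tight).
Slack constraints have shadow price 0 (complementary slackness).
From A_Bᵀ y = c: 4·y_reactor time + 4·y_catalyst = 58; 1·y_reactor time + 6·y_catalyst = 57.
Solving: y_reactor time = 6, y_catalyst = 8.5.
Reduced cost of solvent A: c₃ − yᵀa₃ = 51.5 − (6·2 + 8.5·5) = 51.5 − 54.5 = -3.

-3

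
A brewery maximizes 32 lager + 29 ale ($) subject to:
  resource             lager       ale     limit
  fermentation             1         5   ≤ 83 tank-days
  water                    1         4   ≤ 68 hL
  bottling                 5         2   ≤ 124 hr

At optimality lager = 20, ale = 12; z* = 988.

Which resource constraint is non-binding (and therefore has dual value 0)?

fermentation

fermentation: 80/83 (slack 3)
water: 68/68 (binding)
bottling: 124/124 (binding)
By complementary slackness, a constraint with positive slack has shadow price 0 → fermentation.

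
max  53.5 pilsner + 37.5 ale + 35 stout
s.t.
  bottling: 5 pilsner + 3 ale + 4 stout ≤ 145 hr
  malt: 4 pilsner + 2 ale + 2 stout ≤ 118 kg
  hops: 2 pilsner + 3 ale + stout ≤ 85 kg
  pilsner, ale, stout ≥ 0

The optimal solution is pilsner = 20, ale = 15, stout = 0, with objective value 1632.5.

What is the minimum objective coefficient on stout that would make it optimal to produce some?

Binding: bottling and hops. Non-binding: malt (8 unused).
By complementary slackness, y = 0 for the non-binding constraint.
From A_Bᵀ y = c: 5·y_bottling + 2·y_hops = 53.5; 3·y_bottling + 3·y_hops = 37.5.
Solving: y_bottling = 9.5, y_hops = 3.
stout enters the basis when its profit ≥ yᵀa₃ = 9.5·4 + 3·1 = 41.

41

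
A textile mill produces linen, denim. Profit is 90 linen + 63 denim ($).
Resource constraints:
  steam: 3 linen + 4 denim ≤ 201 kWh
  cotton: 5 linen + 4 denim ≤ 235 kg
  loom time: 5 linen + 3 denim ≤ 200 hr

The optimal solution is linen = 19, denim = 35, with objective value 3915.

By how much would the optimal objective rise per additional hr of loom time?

9

Check each constraint at x*: steam 197/201 (slack 4); cotton 235/235 (tight); loom time 200/200 (tight).
Since steam is not tight, its dual is 0.
From A_Bᵀ y = c: 5·y_cotton + 5·y_loom time = 90; 4·y_cotton + 3·y_loom time = 63.
This yields shadow prices y_cotton = 9, y_loom time = 9.
Shadow price of loom time = 9.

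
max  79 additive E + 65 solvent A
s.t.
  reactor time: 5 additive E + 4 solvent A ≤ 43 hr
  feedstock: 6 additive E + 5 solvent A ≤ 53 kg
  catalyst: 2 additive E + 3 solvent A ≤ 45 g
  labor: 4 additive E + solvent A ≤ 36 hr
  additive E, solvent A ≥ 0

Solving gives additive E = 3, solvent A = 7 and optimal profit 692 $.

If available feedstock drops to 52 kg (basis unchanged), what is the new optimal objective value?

683

Check each constraint at x*: reactor time 43/43 (tight); feedstock 53/53 (tight); catalyst 27/45 (slack 18); labor 19/36 (slack 17).
By complementary slackness, y = 0 for the non-binding constraints.
Dual feasibility on the basic columns requires 5·y_reactor time + 6·y_feedstock = 79, 4·y_reactor time + 5·y_feedstock = 65.
→ y_reactor time = 5 and y_feedstock = 9.
Δz = y_feedstock·Δb = 9 × (-1) = -9, so new z* = 692 − 9 = 683.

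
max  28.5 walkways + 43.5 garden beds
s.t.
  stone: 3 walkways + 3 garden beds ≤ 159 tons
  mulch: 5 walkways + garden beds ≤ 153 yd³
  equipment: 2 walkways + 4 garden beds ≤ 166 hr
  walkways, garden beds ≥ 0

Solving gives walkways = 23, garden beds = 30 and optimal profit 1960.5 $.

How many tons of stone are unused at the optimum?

0

stone used = 3·23 + 3·30 = 159; slack = 159 − 159 = 0.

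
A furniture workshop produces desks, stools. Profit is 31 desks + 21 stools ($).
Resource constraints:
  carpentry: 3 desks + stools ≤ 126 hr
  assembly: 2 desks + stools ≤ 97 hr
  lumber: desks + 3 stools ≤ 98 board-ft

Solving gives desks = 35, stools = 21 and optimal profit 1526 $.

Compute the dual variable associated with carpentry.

Check each constraint at x*: carpentry 126/126 (tight); assembly 91/97 (slack 6); lumber 98/98 (tight).
By complementary slackness, y = 0 for the non-binding constraint.
Dual feasibility on the basic columns requires 3·y_carpentry + 1·y_lumber = 31, 1·y_carpentry + 3·y_lumber = 21.
Solving: y_carpentry = 9, y_lumber = 4.
Shadow price of carpentry = 9.

9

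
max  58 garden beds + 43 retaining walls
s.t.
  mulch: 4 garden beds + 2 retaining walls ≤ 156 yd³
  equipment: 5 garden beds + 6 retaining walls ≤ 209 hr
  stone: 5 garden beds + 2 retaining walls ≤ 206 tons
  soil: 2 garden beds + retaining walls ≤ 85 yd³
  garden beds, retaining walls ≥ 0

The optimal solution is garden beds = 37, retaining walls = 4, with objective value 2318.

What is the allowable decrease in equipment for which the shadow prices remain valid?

14

Binding constraints: mulch, equipment. The basis is B = [[4,2],[5,6]] with det 14.
Per unit decrease in equipment, x* moves by d = (0.1429, -0.2857).
The basis stays optimal until retaining walls reaches 0; allowable decrease = 14 hr.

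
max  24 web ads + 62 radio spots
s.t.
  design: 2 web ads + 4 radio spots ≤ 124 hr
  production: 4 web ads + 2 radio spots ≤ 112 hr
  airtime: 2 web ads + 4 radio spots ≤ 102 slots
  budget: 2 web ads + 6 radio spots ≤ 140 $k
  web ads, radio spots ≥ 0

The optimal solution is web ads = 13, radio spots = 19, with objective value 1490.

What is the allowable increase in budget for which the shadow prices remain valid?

Binding constraints: airtime, budget. The basis is B = [[2,4],[2,6]] with det 4.
Per unit increase in budget, x* moves by d = (-1, 0.5).
The basis stays optimal until web ads reaches 0; allowable increase = 13 $k.

13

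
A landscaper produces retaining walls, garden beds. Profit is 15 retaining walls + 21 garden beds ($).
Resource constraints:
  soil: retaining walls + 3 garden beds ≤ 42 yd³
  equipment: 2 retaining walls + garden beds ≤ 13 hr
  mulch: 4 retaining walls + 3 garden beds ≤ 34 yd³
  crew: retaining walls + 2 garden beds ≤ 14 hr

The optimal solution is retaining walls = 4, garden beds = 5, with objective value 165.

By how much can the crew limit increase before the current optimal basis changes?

4.5

Binding constraints: equipment, crew. The basis is B = [[2,1],[1,2]] with det 3.
Per unit increase in crew, x* moves by d = (-0.3333, 0.6667).
The basis stays optimal until mulch becomes binding; allowable increase = 4.5 hr.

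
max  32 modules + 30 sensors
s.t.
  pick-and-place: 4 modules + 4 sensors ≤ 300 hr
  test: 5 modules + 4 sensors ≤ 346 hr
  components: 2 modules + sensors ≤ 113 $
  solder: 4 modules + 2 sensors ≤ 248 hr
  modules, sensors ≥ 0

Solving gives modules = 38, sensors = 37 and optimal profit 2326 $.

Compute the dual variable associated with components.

Binding: pick-and-place and components. Non-binding: test (8 unused), solder (22 unused).
By complementary slackness, y = 0 for the non-binding constraints.
From A_Bᵀ y = c: 4·y_pick-and-place + 2·y_components = 32; 4·y_pick-and-place + 1·y_components = 30.
This yields shadow prices y_pick-and-place = 7, y_components = 2.
Shadow price of components = 2.

2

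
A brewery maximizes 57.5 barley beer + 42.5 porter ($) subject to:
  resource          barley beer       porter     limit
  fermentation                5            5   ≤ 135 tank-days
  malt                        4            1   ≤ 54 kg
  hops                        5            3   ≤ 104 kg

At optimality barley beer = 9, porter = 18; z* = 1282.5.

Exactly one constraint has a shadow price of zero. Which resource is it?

hops

fermentation: 135/135 (binding)
malt: 54/54 (binding)
hops: 99/104 (slack 5)
By complementary slackness, a constraint with positive slack has shadow price 0 → hops.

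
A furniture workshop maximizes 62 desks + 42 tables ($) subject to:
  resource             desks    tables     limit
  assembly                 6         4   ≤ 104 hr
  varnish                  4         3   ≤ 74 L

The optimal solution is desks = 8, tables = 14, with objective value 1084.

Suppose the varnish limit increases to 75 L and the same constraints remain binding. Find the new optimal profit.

1086

Check each constraint at x*: assembly 104/104 (tight); varnish 74/74 (tight).
From A_Bᵀ y = c: 6·y_assembly + 4·y_varnish = 62; 4·y_assembly + 3·y_varnish = 42.
This yields shadow prices y_assembly = 9, y_varnish = 2.
Δz = y_varnish·Δb = 2 × (1) = 2, so new z* = 1084 + 2 = 1086.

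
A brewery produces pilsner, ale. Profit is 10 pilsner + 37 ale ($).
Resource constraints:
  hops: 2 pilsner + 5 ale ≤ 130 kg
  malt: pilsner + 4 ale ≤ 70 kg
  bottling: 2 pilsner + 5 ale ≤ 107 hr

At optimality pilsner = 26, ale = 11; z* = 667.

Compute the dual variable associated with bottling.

At the optimum: hops uses 107 of 130 (slack = 23); malt uses 70 of 70 (binding); bottling uses 107 of 107 (binding).
Slack constraints have shadow price 0 (complementary slackness).
Dual feasibility on the basic columns requires 1·y_malt + 2·y_bottling = 10, 4·y_malt + 5·y_bottling = 37.
Solving: y_malt = 8, y_bottling = 1.
Shadow price of bottling = 1.

1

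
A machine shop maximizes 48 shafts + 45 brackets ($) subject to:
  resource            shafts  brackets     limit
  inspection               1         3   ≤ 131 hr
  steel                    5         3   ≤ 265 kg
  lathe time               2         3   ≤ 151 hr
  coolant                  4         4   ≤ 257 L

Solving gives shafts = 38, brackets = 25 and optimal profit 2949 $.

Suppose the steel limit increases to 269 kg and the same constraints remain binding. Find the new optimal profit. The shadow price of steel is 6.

Δb = 4, so new z* = 2949 + (6)·(4) = 2949 + 24 = 2973.

2973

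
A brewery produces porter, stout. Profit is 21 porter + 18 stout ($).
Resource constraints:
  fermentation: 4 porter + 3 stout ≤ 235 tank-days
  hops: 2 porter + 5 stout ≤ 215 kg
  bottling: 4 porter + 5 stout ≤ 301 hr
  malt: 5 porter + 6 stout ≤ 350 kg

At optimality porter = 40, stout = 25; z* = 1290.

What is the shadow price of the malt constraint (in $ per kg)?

Binding: fermentation and malt. Non-binding: hops (10 unused), bottling (16 unused).
Since hops, bottling are not tight, their duals are 0.
From A_Bᵀ y = c: 4·y_fermentation + 5·y_malt = 21; 3·y_fermentation + 6·y_malt = 18.
This yields shadow prices y_fermentation = 4, y_malt = 1.
Shadow price of malt = 1.

1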